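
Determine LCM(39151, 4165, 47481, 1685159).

39151 = 7² · 17 · 47; 4165 = 5 · 7² · 17; 47481 = 3 · 7² · 17 · 19; 1685159 = 7³ · 17³
lcm takes max exponent of each prime: 3 · 5 · 7³ · 17³ · 19 · 47 = 22572704805

22572704805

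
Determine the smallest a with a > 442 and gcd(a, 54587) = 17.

459

Multiples of 17 above 442: 17·27, 17·28, … . Need the cofactor coprime to 54587/17 = 3211.
Checking s = 27, 28, … the first with gcd(s, 3211) = 1 is s = 27, giving 459.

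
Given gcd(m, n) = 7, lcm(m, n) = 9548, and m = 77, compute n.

868

m·n = gcd·lcm = 7·9548 = 66836, so n = 66836/77 = 868.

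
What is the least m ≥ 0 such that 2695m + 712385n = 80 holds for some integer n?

139305

Euclid: 712385 = 264·2695 + 905; 2695 = 2·905 + 885; 905 = 1·885 + 20; 885 = 44·20 + 5; 20 = 4·5 + 0 → gcd = 5; 80 = 5·16.
Back-substitution yields 2695·(35421) + 712385·(-134) = 5, so one solution is m = 35421·16 = 566736, n = -134·16 = -2144.
Solutions in m differ by 712385/5 = 142477; the one in [0, 142477) is 566736 mod 142477 = 139305.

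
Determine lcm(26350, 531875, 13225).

26350 = 2 · 5² · 17 · 31; 531875 = 5⁴ · 23 · 37; 13225 = 5² · 23²
lcm takes max exponent of each prime: 2 · 5⁴ · 17 · 23² · 31 · 37 = 12893713750

12893713750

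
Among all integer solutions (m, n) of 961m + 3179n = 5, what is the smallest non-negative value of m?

741

Euclid: 3179 = 3·961 + 296; 961 = 3·296 + 73; 296 = 4·73 + 4; 73 = 18·4 + 1; 4 = 4·1 + 0 → gcd = 1; 5 = 1·5.
Back-substitution yields 961·(784) + 3179·(-237) = 1, so one solution is m = 784·5 = 3920, n = -237·5 = -1185.
Solutions in m differ by 3179/1 = 3179; the one in [0, 3179) is 3920 mod 3179 = 741.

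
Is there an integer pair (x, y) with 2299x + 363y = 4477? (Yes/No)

Yes

gcd(2299, 363): 2299 = 6·363 + 121; 363 = 3·121 + 0 → 121
121 divides 4477, so a solution exists.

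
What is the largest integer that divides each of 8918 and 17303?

Euclid: 17303 = 1·8918 + 8385; 8918 = 1·8385 + 533; 8385 = 15·533 + 390; 533 = 1·390 + 143; 390 = 2·143 + 104; 143 = 1·104 + 39; 104 = 2·39 + 26; 39 = 1·26 + 13; 26 = 2·13 + 0. Last nonzero remainder: 13.

13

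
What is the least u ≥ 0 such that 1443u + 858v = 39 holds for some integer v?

gcd(1443, 858) = 39 (Euclid: 1443 = 1·858 + 585; 858 = 1·585 + 273; 585 = 2·273 + 39; 273 = 7·39 + 0), and 39 | 39.
Extended Euclid: 1443·(3) + 858·(-5) = 39. Scale by 1: u₀ = 3.
General solution u = u₀ + 22t; reducing mod 22 gives u = 3 (and v = -5).

3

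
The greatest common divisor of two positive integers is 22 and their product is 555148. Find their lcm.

gcd·lcm = product, so lcm = 555148/22 = 25234.

25234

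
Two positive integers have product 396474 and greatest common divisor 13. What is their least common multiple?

30498

gcd·lcm = product, so lcm = 396474/13 = 30498.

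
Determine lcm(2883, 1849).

5330667

2883 = 3 · 31²; 1849 = 43²
max exponents: 3 · 31² · 43² = 5330667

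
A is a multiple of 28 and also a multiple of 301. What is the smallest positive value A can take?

1204

gcd first: 301 = 10·28 + 21; 28 = 1·21 + 7; 21 = 3·7 + 0 → gcd = 7
lcm = 28·301/gcd = 8428/7 = 1204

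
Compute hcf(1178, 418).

38

1178 = 2 · 19 · 31
418 = 2 · 11 · 19
Common: 2 · 19 = 38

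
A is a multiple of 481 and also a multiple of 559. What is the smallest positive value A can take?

20683

481 = 13 · 37; 559 = 13 · 43
max exponents: 13 · 37 · 43 = 20683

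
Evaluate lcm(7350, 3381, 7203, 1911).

7350 = 2 · 3 · 5² · 7²; 3381 = 3 · 7² · 23; 7203 = 3 · 7⁴; 1911 = 3 · 7² · 13
lcm takes max exponent of each prime: 2 · 3 · 5² · 7⁴ · 13 · 23 = 107684850

107684850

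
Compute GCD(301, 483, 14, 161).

7

gcd(301, 483): 483 = 1·301 + 182; 301 = 1·182 + 119; 182 = 1·119 + 63; 119 = 1·63 + 56; 63 = 1·56 + 7; 56 = 8·7 + 0 → 7
gcd(7, 14): 14 = 2·7 + 0 → 7
gcd(7, 161): 161 = 23·7 + 0 → 7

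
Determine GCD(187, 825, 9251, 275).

gcd(187, 825): 825 = 4·187 + 77; 187 = 2·77 + 33; 77 = 2·33 + 11; 33 = 3·11 + 0 → 11
gcd(11, 9251): 9251 = 841·11 + 0 → 11
gcd(11, 275): 275 = 25·11 + 0 → 11

11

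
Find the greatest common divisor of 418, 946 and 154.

418 = 2 · 11 · 19; 946 = 2 · 11 · 43; 154 = 2 · 7 · 11
gcd takes min exponent of each prime: 2 · 11 = 22

22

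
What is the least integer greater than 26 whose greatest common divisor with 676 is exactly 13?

39

Multiples of 13 above 26: 13·3, 13·4, … . Need the cofactor coprime to 676/13 = 52.
Checking s = 3, 4, … the first with gcd(s, 52) = 1 is s = 3, giving 39.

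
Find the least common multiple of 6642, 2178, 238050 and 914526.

23478786040050

lcm(6642, 2178) = 6642·2178/gcd = 14466276/18 = 803682
lcm(803682, 238050) = 803682·238050/gcd = 191316500100/18 = 10628694450
lcm(10628694450, 914526) = 10628694450·914526/gcd = 9720217420580700/414 = 23478786040050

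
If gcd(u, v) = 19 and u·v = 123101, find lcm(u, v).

6479

Since gcd(u,v)·lcm(u,v) = uv, lcm = 123101/19 = 6479.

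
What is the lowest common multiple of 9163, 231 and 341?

852159

9163 = 7² · 11 · 17; 231 = 3 · 7 · 11; 341 = 11 · 31
lcm takes max exponent of each prime: 3 · 7² · 11 · 17 · 31 = 852159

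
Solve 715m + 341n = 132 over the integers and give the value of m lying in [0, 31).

4

Reduce mod 341: 715m ≡ 132 (mod 341). With g = gcd(715, 341) = 11 dividing 132, divide through: 65m ≡ 12 (mod 31).
Since gcd(65, 31) = 1, m ≡ 12·(65)⁻¹ ≡ 4 (mod 31). Smallest non-negative: 4.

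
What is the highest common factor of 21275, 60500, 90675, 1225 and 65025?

25

gcd(21275, 60500): 60500 = 2·21275 + 17950; 21275 = 1·17950 + 3325; 17950 = 5·3325 + 1325; 3325 = 2·1325 + 675; 1325 = 1·675 + 650; 675 = 1·650 + 25; 650 = 26·25 + 0 → 25
gcd(25, 90675): 90675 = 3627·25 + 0 → 25
gcd(25, 1225): 1225 = 49·25 + 0 → 25
gcd(25, 65025): 65025 = 2601·25 + 0 → 25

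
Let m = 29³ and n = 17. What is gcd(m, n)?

min exponent per shared prime: (none) = 1

1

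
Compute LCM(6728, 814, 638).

6728 = 2³ · 29²; 814 = 2 · 11 · 37; 638 = 2 · 11 · 29
lcm takes max exponent of each prime: 2³ · 11 · 29² · 37 = 2738296

2738296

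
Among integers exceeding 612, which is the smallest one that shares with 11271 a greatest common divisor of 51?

gcd(a, 11271) = 51 forces 51 | a; write a = 51s. Then gcd(51s, 51·221) = 51·gcd(s, 221), so need gcd(s, 221) = 1.
51s > 612 gives s ≥ 13. The least s ≥ 13 coprime to 221 is 14, so a = 51·14 = 714.

714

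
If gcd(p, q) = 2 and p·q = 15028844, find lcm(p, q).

Since gcd(p,q)·lcm(p,q) = pq, lcm = 15028844/2 = 7514422.

7514422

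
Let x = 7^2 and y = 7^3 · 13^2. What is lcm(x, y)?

57967

max exponent per prime: 7^3 · 13^2 = 57967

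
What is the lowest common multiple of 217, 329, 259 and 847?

45660923

lcm(217, 329) = 217·329/gcd = 71393/7 = 10199
lcm(10199, 259) = 10199·259/gcd = 2641541/7 = 377363
lcm(377363, 847) = 377363·847/gcd = 319626461/7 = 45660923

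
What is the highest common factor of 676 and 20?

4

676 = 2² · 13²
20 = 2² · 5
Common: 2² = 4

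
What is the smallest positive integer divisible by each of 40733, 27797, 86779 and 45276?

8646312444

40733 = 7 · 11 · 23²; 27797 = 7 · 11 · 19²; 86779 = 7³ · 11 · 23; 45276 = 2² · 3 · 7³ · 11
lcm takes max exponent of each prime: 2² · 3 · 7³ · 11 · 19² · 23² = 8646312444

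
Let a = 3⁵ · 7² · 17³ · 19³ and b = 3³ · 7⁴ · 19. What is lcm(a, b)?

max exponent per prime: 3⁵ · 7⁴ · 17³ · 19³ = 19661017993281

19661017993281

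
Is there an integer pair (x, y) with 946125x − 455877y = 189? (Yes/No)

Yes

gcd(946125, 455877): 946125 = 2·455877 + 34371; 455877 = 13·34371 + 9054; 34371 = 3·9054 + 7209; 9054 = 1·7209 + 1845; 7209 = 3·1845 + 1674; 1845 = 1·1674 + 171; 1674 = 9·171 + 135; 171 = 1·135 + 36; 135 = 3·36 + 27; 36 = 1·27 + 9; 27 = 3·9 + 0 → 9
9 divides 189, so a solution exists.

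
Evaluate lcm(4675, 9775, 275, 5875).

4675 = 5² · 11 · 17; 9775 = 5² · 17 · 23; 275 = 5² · 11; 5875 = 5³ · 47
lcm takes max exponent of each prime: 5³ · 11 · 17 · 23 · 47 = 25268375

25268375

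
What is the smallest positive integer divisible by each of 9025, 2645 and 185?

lcm(9025, 2645) = 9025·2645/gcd = 23871125/5 = 4774225
lcm(4774225, 185) = 4774225·185/gcd = 883231625/5 = 176646325

176646325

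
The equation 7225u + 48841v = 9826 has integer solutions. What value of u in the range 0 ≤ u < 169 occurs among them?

Reduce mod 48841: 7225u ≡ 9826 (mod 48841). With g = gcd(7225, 48841) = 289 dividing 9826, divide through: 25u ≡ 34 (mod 169).
Since gcd(25, 169) = 1, u ≡ 34·(25)⁻¹ ≡ 96 (mod 169). Smallest non-negative: 96.

96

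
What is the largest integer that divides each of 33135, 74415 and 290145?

33135 = 3 · 5 · 47²; 74415 = 3 · 5 · 11² · 41; 290145 = 3 · 5 · 23 · 29²
gcd takes min exponent of each prime: 3 · 5 = 15

15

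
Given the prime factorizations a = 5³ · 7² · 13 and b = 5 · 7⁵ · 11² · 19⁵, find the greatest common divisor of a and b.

245

min exponent per shared prime: 5 · 7² = 245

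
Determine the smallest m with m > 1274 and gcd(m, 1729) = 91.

1365

1729 = 91·19. Any m with gcd(m, 1729) = 91 is a multiple of 91, say 91s, with s coprime to 19.
Need s > 1274/91, so s ≥ 15. First s ≥ 15 with gcd(s, 19) = 1 is s = 15. Thus m = 91·15 = 1365.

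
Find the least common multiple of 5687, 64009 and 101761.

lcm(5687, 64009) = 5687·64009/gcd = 364019183/121 = 3008423
lcm(3008423, 101761) = 3008423·101761/gcd = 306140132903/121 = 2530083743

2530083743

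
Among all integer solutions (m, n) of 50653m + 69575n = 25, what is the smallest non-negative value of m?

29000

Euclid: 69575 = 1·50653 + 18922; 50653 = 2·18922 + 12809; 18922 = 1·12809 + 6113; 12809 = 2·6113 + 583; 6113 = 10·583 + 283; 583 = 2·283 + 17; 283 = 16·17 + 11; 17 = 1·11 + 6; 11 = 1·6 + 5; 6 = 1·5 + 1; 5 = 5·1 + 0 → gcd = 1; 25 = 1·25.
Back-substitution yields 50653·(12292) + 69575·(-8949) = 1, so one solution is m = 12292·25 = 307300, n = -8949·25 = -223725.
Solutions in m differ by 69575/1 = 69575; the one in [0, 69575) is 307300 mod 69575 = 29000.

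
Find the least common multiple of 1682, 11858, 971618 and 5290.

lcm(1682, 11858) = 1682·11858/gcd = 19945156/2 = 9972578
lcm(9972578, 971618) = 9972578·971618/gcd = 9689536291204/2 = 4844768145602
lcm(4844768145602, 5290) = 4844768145602·5290/gcd = 25628823490234580/2 = 12814411745117290

12814411745117290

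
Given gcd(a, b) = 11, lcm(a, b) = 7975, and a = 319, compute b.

275

a·b = gcd·lcm = 11·7975 = 87725, so b = 87725/319 = 275.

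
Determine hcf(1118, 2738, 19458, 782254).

gcd(1118, 2738): 2738 = 2·1118 + 502; 1118 = 2·502 + 114; 502 = 4·114 + 46; 114 = 2·46 + 22; 46 = 2·22 + 2; 22 = 11·2 + 0 → 2
gcd(2, 19458): 19458 = 9729·2 + 0 → 2
gcd(2, 782254): 782254 = 391127·2 + 0 → 2

2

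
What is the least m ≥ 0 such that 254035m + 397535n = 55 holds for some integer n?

57547

Euclid: 397535 = 1·254035 + 143500; 254035 = 1·143500 + 110535; 143500 = 1·110535 + 32965; 110535 = 3·32965 + 11640; 32965 = 2·11640 + 9685; 11640 = 1·9685 + 1955; 9685 = 4·1955 + 1865; 1955 = 1·1865 + 90; 1865 = 20·90 + 65; 90 = 1·65 + 25; 65 = 2·25 + 15; 25 = 1·15 + 10; 15 = 1·10 + 5; 10 = 2·5 + 0 → gcd = 5; 55 = 5·11.
Back-substitution yields 254035·(-30908) + 397535·(19751) = 5, so one solution is m = -30908·11 = -339988, n = 19751·11 = 217261.
Solutions in m differ by 397535/5 = 79507; the one in [0, 79507) is -339988 mod 79507 = 57547.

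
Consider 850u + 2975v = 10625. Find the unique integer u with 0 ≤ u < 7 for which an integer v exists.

gcd(850, 2975) = 425 (Euclid: 2975 = 3·850 + 425; 850 = 2·425 + 0), and 425 | 10625.
Extended Euclid: 850·(-3) + 2975·(1) = 425. Scale by 25: u₀ = -75.
General solution u = u₀ + 7t; reducing mod 7 gives u = 2 (and v = 3).

2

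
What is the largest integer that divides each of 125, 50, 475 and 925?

25

125 = 5³; 50 = 2 · 5²; 475 = 5² · 19; 925 = 5² · 37
gcd takes min exponent of each prime: 5² = 25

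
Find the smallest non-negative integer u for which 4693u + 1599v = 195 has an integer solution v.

75

Reduce mod 1599: 4693u ≡ 195 (mod 1599). With g = gcd(4693, 1599) = 13 dividing 195, divide through: 361u ≡ 15 (mod 123).
Since gcd(361, 123) = 1, u ≡ 15·(361)⁻¹ ≡ 75 (mod 123). Smallest non-negative: 75.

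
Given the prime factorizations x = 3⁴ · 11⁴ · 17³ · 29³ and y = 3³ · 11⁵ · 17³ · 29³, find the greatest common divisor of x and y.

min exponent per shared prime: 3³ · 11⁴ · 17³ · 29³ = 47366932724199

47366932724199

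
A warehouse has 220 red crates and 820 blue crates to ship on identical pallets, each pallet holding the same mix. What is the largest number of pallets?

220 = 2² · 5 · 11
820 = 2² · 5 · 41
Common: 2² · 5 = 20

20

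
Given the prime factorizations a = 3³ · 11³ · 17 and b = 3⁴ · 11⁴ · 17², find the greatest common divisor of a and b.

min exponent per shared prime: 3³ · 11³ · 17 = 610929

610929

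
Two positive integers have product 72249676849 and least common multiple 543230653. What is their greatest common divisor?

From gcd × lcm = ab: gcd = 72249676849 / 543230653 = 133.

133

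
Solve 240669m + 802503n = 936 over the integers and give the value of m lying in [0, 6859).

gcd(240669, 802503) = 117 (Euclid: 802503 = 3·240669 + 80496; 240669 = 2·80496 + 79677; 80496 = 1·79677 + 819; 79677 = 97·819 + 234; 819 = 3·234 + 117; 234 = 2·117 + 0), and 117 | 936.
Extended Euclid: 240669·(-2941) + 802503·(882) = 117. Scale by 8: m₀ = -23528.
General solution m = m₀ + 6859t; reducing mod 6859 gives m = 3908 (and n = -1172).

3908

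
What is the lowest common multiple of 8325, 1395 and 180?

1032300

lcm(8325, 1395) = 8325·1395/gcd = 11613375/45 = 258075
lcm(258075, 180) = 258075·180/gcd = 46453500/45 = 1032300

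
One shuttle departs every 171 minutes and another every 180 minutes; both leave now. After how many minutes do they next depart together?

3420

gcd first: 180 = 1·171 + 9; 171 = 19·9 + 0 → gcd = 9
lcm = 171·180/gcd = 30780/9 = 3420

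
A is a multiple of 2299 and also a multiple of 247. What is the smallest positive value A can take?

29887

gcd first: 2299 = 9·247 + 76; 247 = 3·76 + 19; 76 = 4·19 + 0 → gcd = 19
lcm = 2299·247/gcd = 567853/19 = 29887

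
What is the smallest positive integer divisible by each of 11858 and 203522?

11858 = 2 · 7² · 11²; 203522 = 2 · 11² · 29²
max exponents: 2 · 7² · 11² · 29² = 9972578

9972578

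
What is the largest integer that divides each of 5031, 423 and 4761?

9

5031 = 3² · 13 · 43; 423 = 3² · 47; 4761 = 3² · 23²
gcd takes min exponent of each prime: 3² = 9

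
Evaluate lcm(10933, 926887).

779511967

10933 = 13 · 29²; 926887 = 13 · 37 · 41 · 47
max exponents: 13 · 29² · 37 · 41 · 47 = 779511967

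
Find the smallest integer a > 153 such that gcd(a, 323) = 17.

170

323 = 17·19. Any a with gcd(a, 323) = 17 is a multiple of 17, say 17s, with s coprime to 19.
Need s > 153/17, so s ≥ 10. First s ≥ 10 with gcd(s, 19) = 1 is s = 10. Thus a = 17·10 = 170.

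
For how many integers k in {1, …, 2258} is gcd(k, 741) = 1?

741 = 3·13·19. Inclusion–exclusion on these primes:
2258 − ⌊2258/3⌋ − ⌊2258/13⌋ − ⌊2258/19⌋ + ⌊2258/39⌋ + ⌊2258/57⌋ + ⌊2258/247⌋ − ⌊2258/741⌋ = 1317

1317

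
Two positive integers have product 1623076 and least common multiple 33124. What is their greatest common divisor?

gcd·lcm = product, so gcd = 1623076/33124 = 49.

49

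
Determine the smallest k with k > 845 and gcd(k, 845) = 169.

1014

845 = 169·5. Any k with gcd(k, 845) = 169 is a multiple of 169, say 169s, with s coprime to 5.
Need s > 845/169, so s ≥ 6. First s ≥ 6 with gcd(s, 5) = 1 is s = 6. Thus k = 169·6 = 1014.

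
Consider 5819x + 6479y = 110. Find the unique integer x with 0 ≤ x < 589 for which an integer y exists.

Euclid: 6479 = 1·5819 + 660; 5819 = 8·660 + 539; 660 = 1·539 + 121; 539 = 4·121 + 55; 121 = 2·55 + 11; 55 = 5·11 + 0 → gcd = 11; 110 = 11·10.
Back-substitution yields 5819·(-108) + 6479·(97) = 11, so one solution is x = -108·10 = -1080, y = 97·10 = 970.
Solutions in x differ by 6479/11 = 589; the one in [0, 589) is -1080 mod 589 = 98.

98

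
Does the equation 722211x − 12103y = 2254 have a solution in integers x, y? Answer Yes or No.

Yes

gcd(722211, 12103): 722211 = 59·12103 + 8134; 12103 = 1·8134 + 3969; 8134 = 2·3969 + 196; 3969 = 20·196 + 49; 196 = 4·49 + 0 → 49
49 divides 2254, so a solution exists.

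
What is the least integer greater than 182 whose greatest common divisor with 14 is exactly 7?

14 = 7·2. Any a with gcd(a, 14) = 7 is a multiple of 7, say 7s, with s coprime to 2.
Need s > 182/7, so s ≥ 27. First s ≥ 27 with gcd(s, 2) = 1 is s = 27. Thus a = 7·27 = 189.

189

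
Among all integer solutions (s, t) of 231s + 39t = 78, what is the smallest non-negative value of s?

0

gcd(231, 39) = 3 (Euclid: 231 = 5·39 + 36; 39 = 1·36 + 3; 36 = 12·3 + 0), and 3 | 78.
Extended Euclid: 231·(-1) + 39·(6) = 3. Scale by 26: s₀ = -26.
General solution s = s₀ + 13k; reducing mod 13 gives s = 0 (and t = 2).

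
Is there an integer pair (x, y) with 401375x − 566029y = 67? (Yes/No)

No

gcd(401375, 566029): 566029 = 1·401375 + 164654; 401375 = 2·164654 + 72067; 164654 = 2·72067 + 20520; 72067 = 3·20520 + 10507; 20520 = 1·10507 + 10013; 10507 = 1·10013 + 494; 10013 = 20·494 + 133; 494 = 3·133 + 95; 133 = 1·95 + 38; 95 = 2·38 + 19; 38 = 2·19 + 0 → 19
19 does not divide 67, so a solution does not exist.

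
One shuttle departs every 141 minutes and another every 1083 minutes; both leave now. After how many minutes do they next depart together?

141 = 3 · 47; 1083 = 3 · 19²
max exponents: 3 · 19² · 47 = 50901

50901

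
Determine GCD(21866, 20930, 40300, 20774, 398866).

gcd(21866, 20930): 21866 = 1·20930 + 936; 20930 = 22·936 + 338; 936 = 2·338 + 260; 338 = 1·260 + 78; 260 = 3·78 + 26; 78 = 3·26 + 0 → 26
gcd(26, 40300): 40300 = 1550·26 + 0 → 26
gcd(26, 20774): 20774 = 799·26 + 0 → 26
gcd(26, 398866): 398866 = 15341·26 + 0 → 26

26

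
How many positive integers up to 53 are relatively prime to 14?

23

14 = 2·7. Inclusion–exclusion on these primes:
53 − ⌊53/2⌋ − ⌊53/7⌋ + ⌊53/14⌋ = 23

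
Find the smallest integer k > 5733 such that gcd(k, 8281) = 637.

gcd(k, 8281) = 637 forces 637 | k; write k = 637s. Then gcd(637s, 637·13) = 637·gcd(s, 13), so need gcd(s, 13) = 1.
637s > 5733 gives s ≥ 10. The least s ≥ 10 coprime to 13 is 10, so k = 637·10 = 6370.

6370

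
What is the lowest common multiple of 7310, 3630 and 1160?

307809480

7310 = 2 · 5 · 17 · 43; 3630 = 2 · 3 · 5 · 11²; 1160 = 2³ · 5 · 29
lcm takes max exponent of each prime: 2³ · 3 · 5 · 11² · 17 · 29 · 43 = 307809480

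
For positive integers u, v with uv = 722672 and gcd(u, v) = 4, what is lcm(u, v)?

For any two positive integers, gcd × lcm equals their product. Hence lcm = 722672 / 4 = 180668.

180668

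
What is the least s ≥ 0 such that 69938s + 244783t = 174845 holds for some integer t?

gcd(69938, 244783) = 34969 (Euclid: 244783 = 3·69938 + 34969; 69938 = 2·34969 + 0), and 34969 | 174845.
Extended Euclid: 69938·(-3) + 244783·(1) = 34969. Scale by 5: s₀ = -15.
General solution s = s₀ + 7k; reducing mod 7 gives s = 6 (and t = -1).

6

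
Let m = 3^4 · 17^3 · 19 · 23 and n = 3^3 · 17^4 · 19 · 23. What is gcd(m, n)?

min exponent per shared prime: 3^3 · 17^3 · 19 · 23 = 57968487

57968487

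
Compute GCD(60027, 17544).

51

60027 = 3 · 11 · 17 · 107
17544 = 2³ · 3 · 17 · 43
Common: 3 · 17 = 51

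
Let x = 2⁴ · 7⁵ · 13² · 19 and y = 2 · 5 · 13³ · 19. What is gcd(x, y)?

min exponent per shared prime: 2 · 13² · 19 = 6422

6422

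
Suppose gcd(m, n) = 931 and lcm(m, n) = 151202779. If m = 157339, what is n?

Using mn = gcd(m,n)·lcm(m,n) = 931·151202779 = 140769787249, we get n = 140769787249/157339 = 894691.

894691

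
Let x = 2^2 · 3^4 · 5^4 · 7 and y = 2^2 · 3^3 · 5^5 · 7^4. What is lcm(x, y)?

2431012500

max exponent per prime: 2^2 · 3^4 · 5^5 · 7^4 = 2431012500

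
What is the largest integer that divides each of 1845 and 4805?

5

1845 = 3² · 5 · 41
4805 = 5 · 31²
Common: 5 = 5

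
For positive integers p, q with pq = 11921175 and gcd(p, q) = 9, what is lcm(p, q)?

1324575

For any two positive integers, gcd × lcm equals their product. Hence lcm = 11921175 / 9 = 1324575.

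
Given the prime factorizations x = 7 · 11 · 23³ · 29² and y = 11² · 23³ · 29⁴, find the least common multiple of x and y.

max exponent per prime: 7 · 11² · 23³ · 29⁴ = 7288848274169

7288848274169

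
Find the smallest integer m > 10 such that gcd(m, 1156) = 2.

1156 = 2·578. Any m with gcd(m, 1156) = 2 is a multiple of 2, say 2s, with s coprime to 578.
Need s > 10/2, so s ≥ 6. First s ≥ 6 with gcd(s, 578) = 1 is s = 7. Thus m = 2·7 = 14.

14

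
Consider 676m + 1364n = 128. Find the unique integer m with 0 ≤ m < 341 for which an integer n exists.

206

Reduce mod 1364: 676m ≡ 128 (mod 1364). With g = gcd(676, 1364) = 4 dividing 128, divide through: 169m ≡ 32 (mod 341).
Since gcd(169, 341) = 1, m ≡ 32·(169)⁻¹ ≡ 206 (mod 341). Smallest non-negative: 206.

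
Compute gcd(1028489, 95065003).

11

Euclid: 95065003 = 92·1028489 + 444015; 1028489 = 2·444015 + 140459; 444015 = 3·140459 + 22638; 140459 = 6·22638 + 4631; 22638 = 4·4631 + 4114; 4631 = 1·4114 + 517; 4114 = 7·517 + 495; 517 = 1·495 + 22; 495 = 22·22 + 11; 22 = 2·11 + 0. Last nonzero remainder: 11.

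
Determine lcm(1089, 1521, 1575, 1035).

1089 = 3² · 11²; 1521 = 3² · 13²; 1575 = 3² · 5² · 7; 1035 = 3² · 5 · 23
lcm takes max exponent of each prime: 3² · 5² · 7 · 11² · 13² · 23 = 740765025

740765025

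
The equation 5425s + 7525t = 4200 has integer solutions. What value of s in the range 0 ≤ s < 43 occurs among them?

41

Euclid: 7525 = 1·5425 + 2100; 5425 = 2·2100 + 1225; 2100 = 1·1225 + 875; 1225 = 1·875 + 350; 875 = 2·350 + 175; 350 = 2·175 + 0 → gcd = 175; 4200 = 175·24.
Back-substitution yields 5425·(-18) + 7525·(13) = 175, so one solution is s = -18·24 = -432, t = 13·24 = 312.
Solutions in s differ by 7525/175 = 43; the one in [0, 43) is -432 mod 43 = 41.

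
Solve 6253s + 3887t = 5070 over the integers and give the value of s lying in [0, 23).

12

gcd(6253, 3887) = 169 (Euclid: 6253 = 1·3887 + 2366; 3887 = 1·2366 + 1521; 2366 = 1·1521 + 845; 1521 = 1·845 + 676; 845 = 1·676 + 169; 676 = 4·169 + 0), and 169 | 5070.
Extended Euclid: 6253·(5) + 3887·(-8) = 169. Scale by 30: s₀ = 150.
General solution s = s₀ + 23k; reducing mod 23 gives s = 12 (and t = -18).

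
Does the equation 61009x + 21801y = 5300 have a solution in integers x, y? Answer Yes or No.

By Bézout, 61009x + 21801y = 5300 has integer solutions iff gcd(61009, 21801) | 5300.
Euclid: 61009 = 2·21801 + 17407; 21801 = 1·17407 + 4394; 17407 = 3·4394 + 4225; 4394 = 1·4225 + 169; 4225 = 25·169 + 0. gcd = 169; 5300 mod 169 = 61. No.

No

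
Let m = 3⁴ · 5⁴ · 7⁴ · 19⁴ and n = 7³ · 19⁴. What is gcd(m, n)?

min exponent per shared prime: 7³ · 19⁴ = 44700103

44700103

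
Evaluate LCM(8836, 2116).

4674244

8836 = 2² · 47²; 2116 = 2² · 23²
max exponents: 2² · 23² · 47² = 4674244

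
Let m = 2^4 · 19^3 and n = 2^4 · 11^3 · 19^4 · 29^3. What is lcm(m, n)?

max exponent per prime: 2^4 · 11^3 · 19^4 · 29^3 = 67687182314224

67687182314224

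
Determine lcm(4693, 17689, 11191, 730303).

4693 = 13 · 19²; 17689 = 7² · 19²; 11191 = 19² · 31; 730303 = 7 · 17² · 19²
lcm takes max exponent of each prime: 7² · 13 · 17² · 19² · 31 = 2060184763

2060184763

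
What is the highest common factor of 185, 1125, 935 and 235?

5

185 = 5 · 37; 1125 = 3² · 5³; 935 = 5 · 11 · 17; 235 = 5 · 47
gcd takes min exponent of each prime: 5 = 5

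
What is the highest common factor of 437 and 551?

437 = 19 · 23
551 = 19 · 29
Common: 19 = 19

19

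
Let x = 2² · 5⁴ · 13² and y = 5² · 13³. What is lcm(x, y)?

max exponent per prime: 2² · 5⁴ · 13³ = 5492500

5492500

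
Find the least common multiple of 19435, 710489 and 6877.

24430164265

lcm(19435, 710489) = 19435·710489/gcd = 13808353715/13 = 1062181055
lcm(1062181055, 6877) = 1062181055·6877/gcd = 7304619115235/299 = 24430164265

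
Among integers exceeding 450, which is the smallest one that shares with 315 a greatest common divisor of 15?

Multiples of 15 above 450: 15·31, 15·32, … . Need the cofactor coprime to 315/15 = 21.
Checking s = 31, 32, … the first with gcd(s, 21) = 1 is s = 31, giving 465.

465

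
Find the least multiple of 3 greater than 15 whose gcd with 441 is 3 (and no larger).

24

gcd(a, 441) = 3 forces 3 | a; write a = 3s. Then gcd(3s, 3·147) = 3·gcd(s, 147), so need gcd(s, 147) = 1.
3s > 15 gives s ≥ 6. The least s ≥ 6 coprime to 147 is 8, so a = 3·8 = 24.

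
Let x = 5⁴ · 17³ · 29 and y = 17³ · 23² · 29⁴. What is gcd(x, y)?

142477

min exponent per shared prime: 17³ · 29 = 142477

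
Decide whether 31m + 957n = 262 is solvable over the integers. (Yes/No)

Yes

gcd(31, 957): 957 = 30·31 + 27; 31 = 1·27 + 4; 27 = 6·4 + 3; 4 = 1·3 + 1; 3 = 3·1 + 0 → 1
1 divides 262, so a solution exists.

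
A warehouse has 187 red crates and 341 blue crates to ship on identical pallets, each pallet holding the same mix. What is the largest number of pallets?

11

Euclid: 341 = 1·187 + 154; 187 = 1·154 + 33; 154 = 4·33 + 22; 33 = 1·22 + 11; 22 = 2·11 + 0. Last nonzero remainder: 11.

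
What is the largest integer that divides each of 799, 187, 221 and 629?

gcd(799, 187): 799 = 4·187 + 51; 187 = 3·51 + 34; 51 = 1·34 + 17; 34 = 2·17 + 0 → 17
gcd(17, 221): 221 = 13·17 + 0 → 17
gcd(17, 629): 629 = 37·17 + 0 → 17

17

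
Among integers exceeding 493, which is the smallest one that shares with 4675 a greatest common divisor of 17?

4675 = 17·275. Any m with gcd(m, 4675) = 17 is a multiple of 17, say 17s, with s coprime to 275.
Need s > 493/17, so s ≥ 30. First s ≥ 30 with gcd(s, 275) = 1 is s = 31. Thus m = 17·31 = 527.

527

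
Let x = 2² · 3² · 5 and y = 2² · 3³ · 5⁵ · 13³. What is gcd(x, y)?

min exponent per shared prime: 2² · 3² · 5 = 180

180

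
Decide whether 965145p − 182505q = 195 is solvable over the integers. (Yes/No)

gcd(965145, 182505): 965145 = 5·182505 + 52620; 182505 = 3·52620 + 24645; 52620 = 2·24645 + 3330; 24645 = 7·3330 + 1335; 3330 = 2·1335 + 660; 1335 = 2·660 + 15; 660 = 44·15 + 0 → 15
15 divides 195, so a solution exists.

Yes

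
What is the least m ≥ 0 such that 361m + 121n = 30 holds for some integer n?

106

gcd(361, 121) = 1 (Euclid: 361 = 2·121 + 119; 121 = 1·119 + 2; 119 = 59·2 + 1; 2 = 2·1 + 0), and 1 | 30.
Extended Euclid: 361·(60) + 121·(-179) = 1. Scale by 30: m₀ = 1800.
General solution m = m₀ + 121t; reducing mod 121 gives m = 106 (and n = -316).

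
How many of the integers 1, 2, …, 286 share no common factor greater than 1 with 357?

155

Prime factors of 357: 3, 7, 17. Count integers ≤ 286 divisible by none of them.
By inclusion–exclusion: 286 − ⌊286/3⌋ − ⌊286/7⌋ − ⌊286/17⌋ + ⌊286/21⌋ + ⌊286/51⌋ + ⌊286/119⌋ − ⌊286/357⌋ = 155.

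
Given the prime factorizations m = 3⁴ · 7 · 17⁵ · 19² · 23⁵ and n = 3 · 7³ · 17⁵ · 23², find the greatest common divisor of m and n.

min exponent per shared prime: 3 · 7 · 17⁵ · 23² = 15773191413

15773191413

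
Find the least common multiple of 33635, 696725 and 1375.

lcm(33635, 696725) = 33635·696725/gcd = 23434345375/4805 = 4877075
lcm(4877075, 1375) = 4877075·1375/gcd = 6705978125/25 = 268239125

268239125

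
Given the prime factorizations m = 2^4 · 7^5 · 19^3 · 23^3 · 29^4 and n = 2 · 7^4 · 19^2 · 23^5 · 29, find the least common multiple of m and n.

max exponent per prime: 2^4 · 7^5 · 19^3 · 23^5 · 29^4 = 8396574723971872121264

8396574723971872121264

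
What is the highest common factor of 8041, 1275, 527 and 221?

8041 = 11 · 17 · 43; 1275 = 3 · 5² · 17; 527 = 17 · 31; 221 = 13 · 17
gcd takes min exponent of each prime: 17 = 17

17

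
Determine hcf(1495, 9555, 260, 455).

gcd(1495, 9555): 9555 = 6·1495 + 585; 1495 = 2·585 + 325; 585 = 1·325 + 260; 325 = 1·260 + 65; 260 = 4·65 + 0 → 65
gcd(65, 260): 260 = 4·65 + 0 → 65
gcd(65, 455): 455 = 7·65 + 0 → 65

65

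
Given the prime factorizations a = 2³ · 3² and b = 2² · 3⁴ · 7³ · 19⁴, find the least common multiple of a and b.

max exponent per prime: 2³ · 3⁴ · 7³ · 19⁴ = 28965666744

28965666744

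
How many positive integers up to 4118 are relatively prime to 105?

105 = 3·5·7. Inclusion–exclusion on these primes:
4118 − ⌊4118/3⌋ − ⌊4118/5⌋ − ⌊4118/7⌋ + ⌊4118/15⌋ + ⌊4118/21⌋ + ⌊4118/35⌋ − ⌊4118/105⌋ = 1883

1883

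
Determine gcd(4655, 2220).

Euclid: 4655 = 2·2220 + 215; 2220 = 10·215 + 70; 215 = 3·70 + 5; 70 = 14·5 + 0. Last nonzero remainder: 5.

5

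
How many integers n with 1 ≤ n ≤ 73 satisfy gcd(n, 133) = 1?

60

133 = 7·19. Inclusion–exclusion on these primes:
73 − ⌊73/7⌋ − ⌊73/19⌋ + ⌊73/133⌋ = 60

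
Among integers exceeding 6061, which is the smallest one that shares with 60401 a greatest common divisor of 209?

6270

Multiples of 209 above 6061: 209·30, 209·31, … . Need the cofactor coprime to 60401/209 = 289.
Checking s = 30, 31, … the first with gcd(s, 289) = 1 is s = 30, giving 6270.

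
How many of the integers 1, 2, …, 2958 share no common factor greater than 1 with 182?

1170

Prime factors of 182: 2, 7, 13. Count integers ≤ 2958 divisible by none of them.
By inclusion–exclusion: 2958 − ⌊2958/2⌋ − ⌊2958/7⌋ − ⌊2958/13⌋ + ⌊2958/14⌋ + ⌊2958/26⌋ + ⌊2958/91⌋ − ⌊2958/182⌋ = 1170.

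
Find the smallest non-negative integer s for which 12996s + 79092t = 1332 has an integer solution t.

1552

gcd(12996, 79092) = 36 (Euclid: 79092 = 6·12996 + 1116; 12996 = 11·1116 + 720; 1116 = 1·720 + 396; 720 = 1·396 + 324; 396 = 1·324 + 72; 324 = 4·72 + 36; 72 = 2·36 + 0), and 36 | 1332.
Extended Euclid: 12996·(992) + 79092·(-163) = 36. Scale by 37: s₀ = 36704.
General solution s = s₀ + 2197k; reducing mod 2197 gives s = 1552 (and t = -255).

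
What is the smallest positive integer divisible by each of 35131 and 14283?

501776073

gcd first: 35131 = 2·14283 + 6565; 14283 = 2·6565 + 1153; 6565 = 5·1153 + 800; 1153 = 1·800 + 353; 800 = 2·353 + 94; 353 = 3·94 + 71; 94 = 1·71 + 23; 71 = 3·23 + 2; 23 = 11·2 + 1; 2 = 2·1 + 0 → gcd = 1
lcm = 35131·14283/gcd = 501776073/1 = 501776073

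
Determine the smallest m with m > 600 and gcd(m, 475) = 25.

Multiples of 25 above 600: 25·25, 25·26, … . Need the cofactor coprime to 475/25 = 19.
Checking s = 25, 26, … the first with gcd(s, 19) = 1 is s = 25, giving 625.

625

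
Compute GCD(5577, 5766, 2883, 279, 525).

3

gcd(5577, 5766): 5766 = 1·5577 + 189; 5577 = 29·189 + 96; 189 = 1·96 + 93; 96 = 1·93 + 3; 93 = 31·3 + 0 → 3
gcd(3, 2883): 2883 = 961·3 + 0 → 3
gcd(3, 279): 279 = 93·3 + 0 → 3
gcd(3, 525): 525 = 175·3 + 0 → 3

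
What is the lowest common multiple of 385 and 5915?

gcd first: 5915 = 15·385 + 140; 385 = 2·140 + 105; 140 = 1·105 + 35; 105 = 3·35 + 0 → gcd = 35
lcm = 385·5915/gcd = 2277275/35 = 65065

65065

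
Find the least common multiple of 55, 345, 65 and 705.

2318745

lcm(55, 345) = 55·345/gcd = 18975/5 = 3795
lcm(3795, 65) = 3795·65/gcd = 246675/5 = 49335
lcm(49335, 705) = 49335·705/gcd = 34781175/15 = 2318745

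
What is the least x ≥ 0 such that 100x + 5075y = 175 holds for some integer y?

Reduce mod 5075: 100x ≡ 175 (mod 5075). With g = gcd(100, 5075) = 25 dividing 175, divide through: 4x ≡ 7 (mod 203).
Since gcd(4, 203) = 1, x ≡ 7·(4)⁻¹ ≡ 154 (mod 203). Smallest non-negative: 154.

154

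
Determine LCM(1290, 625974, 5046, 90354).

1704460275989790

lcm(1290, 625974) = 1290·625974/gcd = 807506460/6 = 134584410
lcm(134584410, 5046) = 134584410·5046/gcd = 679112932860/6 = 113185488810
lcm(113185488810, 90354) = 113185488810·90354/gcd = 10226761655938740/6 = 1704460275989790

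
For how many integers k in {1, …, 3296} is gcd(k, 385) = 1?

2055

385 = 5·7·11. Inclusion–exclusion on these primes:
3296 − ⌊3296/5⌋ − ⌊3296/7⌋ − ⌊3296/11⌋ + ⌊3296/35⌋ + ⌊3296/55⌋ + ⌊3296/77⌋ − ⌊3296/385⌋ = 2055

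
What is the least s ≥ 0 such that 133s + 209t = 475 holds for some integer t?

2

Reduce mod 209: 133s ≡ 475 (mod 209). With g = gcd(133, 209) = 19 dividing 475, divide through: 7s ≡ 25 (mod 11).
Since gcd(7, 11) = 1, s ≡ 25·(7)⁻¹ ≡ 2 (mod 11). Smallest non-negative: 2.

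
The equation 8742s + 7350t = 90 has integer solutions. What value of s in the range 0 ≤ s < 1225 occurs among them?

470

Reduce mod 7350: 8742s ≡ 90 (mod 7350). With g = gcd(8742, 7350) = 6 dividing 90, divide through: 1457s ≡ 15 (mod 1225).
Since gcd(1457, 1225) = 1, s ≡ 15·(1457)⁻¹ ≡ 470 (mod 1225). Smallest non-negative: 470.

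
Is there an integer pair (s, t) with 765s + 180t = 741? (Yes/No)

No

gcd(765, 180): 765 = 4·180 + 45; 180 = 4·45 + 0 → 45
45 does not divide 741, so a solution does not exist.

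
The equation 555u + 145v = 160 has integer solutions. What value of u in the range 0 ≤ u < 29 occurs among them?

11

Euclid: 555 = 3·145 + 120; 145 = 1·120 + 25; 120 = 4·25 + 20; 25 = 1·20 + 5; 20 = 4·5 + 0 → gcd = 5; 160 = 5·32.
Back-substitution yields 555·(-6) + 145·(23) = 5, so one solution is u = -6·32 = -192, v = 23·32 = 736.
Solutions in u differ by 145/5 = 29; the one in [0, 29) is -192 mod 29 = 11.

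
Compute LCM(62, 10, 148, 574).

62 = 2 · 31; 10 = 2 · 5; 148 = 2² · 37; 574 = 2 · 7 · 41
lcm takes max exponent of each prime: 2² · 5 · 7 · 31 · 37 · 41 = 6583780

6583780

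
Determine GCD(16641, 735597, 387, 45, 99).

16641 = 3² · 43²; 735597 = 3² · 37 · 47²; 387 = 3² · 43; 45 = 3² · 5; 99 = 3² · 11
gcd takes min exponent of each prime: 3² = 9

9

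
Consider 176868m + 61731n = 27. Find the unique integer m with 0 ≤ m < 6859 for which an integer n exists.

Reduce mod 61731: 176868m ≡ 27 (mod 61731). With g = gcd(176868, 61731) = 9 dividing 27, divide through: 19652m ≡ 3 (mod 6859).
Since gcd(19652, 6859) = 1, m ≡ 3·(19652)⁻¹ ≡ 4019 (mod 6859). Smallest non-negative: 4019.

4019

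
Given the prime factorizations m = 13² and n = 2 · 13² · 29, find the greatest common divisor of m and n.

169

min exponent per shared prime: 13² = 169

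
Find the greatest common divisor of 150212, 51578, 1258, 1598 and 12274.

34

150212 = 2² · 17 · 47²; 51578 = 2 · 17 · 37 · 41; 1258 = 2 · 17 · 37; 1598 = 2 · 17 · 47; 12274 = 2 · 17 · 19²
gcd takes min exponent of each prime: 2 · 17 = 34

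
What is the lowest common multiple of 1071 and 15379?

gcd first: 15379 = 14·1071 + 385; 1071 = 2·385 + 301; 385 = 1·301 + 84; 301 = 3·84 + 49; 84 = 1·49 + 35; 49 = 1·35 + 14; 35 = 2·14 + 7; 14 = 2·7 + 0 → gcd = 7
lcm = 1071·15379/gcd = 16470909/7 = 2352987

2352987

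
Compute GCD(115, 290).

Euclid: 290 = 2·115 + 60; 115 = 1·60 + 55; 60 = 1·55 + 5; 55 = 11·5 + 0. Last nonzero remainder: 5.

5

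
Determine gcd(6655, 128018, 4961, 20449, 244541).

gcd(6655, 128018): 128018 = 19·6655 + 1573; 6655 = 4·1573 + 363; 1573 = 4·363 + 121; 363 = 3·121 + 0 → 121
gcd(121, 4961): 4961 = 41·121 + 0 → 121
gcd(121, 20449): 20449 = 169·121 + 0 → 121
gcd(121, 244541): 244541 = 2021·121 + 0 → 121

121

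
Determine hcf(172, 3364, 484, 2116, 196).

172 = 2² · 43; 3364 = 2² · 29²; 484 = 2² · 11²; 2116 = 2² · 23²; 196 = 2² · 7²
gcd takes min exponent of each prime: 2² = 4

4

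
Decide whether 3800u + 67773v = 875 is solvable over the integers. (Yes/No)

By Bézout, 3800u + 67773v = 875 has integer solutions iff gcd(3800, 67773) | 875.
Euclid: 67773 = 17·3800 + 3173; 3800 = 1·3173 + 627; 3173 = 5·627 + 38; 627 = 16·38 + 19; 38 = 2·19 + 0. gcd = 19; 875 mod 19 = 1. No.

No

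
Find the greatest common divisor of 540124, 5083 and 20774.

221

gcd(540124, 5083): 540124 = 106·5083 + 1326; 5083 = 3·1326 + 1105; 1326 = 1·1105 + 221; 1105 = 5·221 + 0 → 221
gcd(221, 20774): 20774 = 94·221 + 0 → 221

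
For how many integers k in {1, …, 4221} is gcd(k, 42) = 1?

1206

42 = 2·3·7. Inclusion–exclusion on these primes:
4221 − ⌊4221/2⌋ − ⌊4221/3⌋ − ⌊4221/7⌋ + ⌊4221/6⌋ + ⌊4221/14⌋ + ⌊4221/21⌋ − ⌊4221/42⌋ = 1206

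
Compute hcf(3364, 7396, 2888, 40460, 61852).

4

gcd(3364, 7396): 7396 = 2·3364 + 668; 3364 = 5·668 + 24; 668 = 27·24 + 20; 24 = 1·20 + 4; 20 = 5·4 + 0 → 4
gcd(4, 2888): 2888 = 722·4 + 0 → 4
gcd(4, 40460): 40460 = 10115·4 + 0 → 4
gcd(4, 61852): 61852 = 15463·4 + 0 → 4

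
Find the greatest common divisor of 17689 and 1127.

49

17689 = 7² · 19²
1127 = 7² · 23
Common: 7² = 49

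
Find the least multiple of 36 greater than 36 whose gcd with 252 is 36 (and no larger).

72

gcd(t, 252) = 36 forces 36 | t; write t = 36s. Then gcd(36s, 36·7) = 36·gcd(s, 7), so need gcd(s, 7) = 1.
36s > 36 gives s ≥ 2. The least s ≥ 2 coprime to 7 is 2, so t = 36·2 = 72.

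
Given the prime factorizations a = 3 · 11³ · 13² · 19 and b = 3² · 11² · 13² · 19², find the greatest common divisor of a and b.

1165593

min exponent per shared prime: 3 · 11² · 13² · 19 = 1165593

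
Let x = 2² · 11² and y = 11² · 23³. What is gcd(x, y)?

121

min exponent per shared prime: 11² = 121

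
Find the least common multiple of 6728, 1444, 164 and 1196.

6728 = 2³ · 29²; 1444 = 2² · 19²; 164 = 2² · 41; 1196 = 2² · 13 · 23
lcm takes max exponent of each prime: 2³ · 13 · 19² · 23 · 29² · 41 = 29774757272

29774757272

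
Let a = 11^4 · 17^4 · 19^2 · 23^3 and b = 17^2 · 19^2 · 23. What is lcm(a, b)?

max exponent per prime: 11^4 · 17^4 · 19^2 · 23^3 = 5371024533197807

5371024533197807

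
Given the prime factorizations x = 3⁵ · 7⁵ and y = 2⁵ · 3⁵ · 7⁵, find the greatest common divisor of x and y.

min exponent per shared prime: 3⁵ · 7⁵ = 4084101

4084101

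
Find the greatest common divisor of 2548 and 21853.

2548 = 2² · 7² · 13
21853 = 13 · 41²
Common: 13 = 13

13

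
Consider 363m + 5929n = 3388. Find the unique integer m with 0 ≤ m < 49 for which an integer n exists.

42

Euclid: 5929 = 16·363 + 121; 363 = 3·121 + 0 → gcd = 121; 3388 = 121·28.
Back-substitution yields 363·(-16) + 5929·(1) = 121, so one solution is m = -16·28 = -448, n = 1·28 = 28.
Solutions in m differ by 5929/121 = 49; the one in [0, 49) is -448 mod 49 = 42.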